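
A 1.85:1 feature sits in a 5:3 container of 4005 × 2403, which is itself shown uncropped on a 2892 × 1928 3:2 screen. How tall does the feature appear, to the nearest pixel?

First fit — 1.85:1 into 4005×2403 spans the width: 4005.00 × 2164.86.
5:3 in 2892×1928: fills the width, so the intermediate becomes 2892.00 × 1735.20 — a scale of ×0.7221.
The feature scales with it: height 2164.86 × 0.7221 ≈ 1563.24.

1563 px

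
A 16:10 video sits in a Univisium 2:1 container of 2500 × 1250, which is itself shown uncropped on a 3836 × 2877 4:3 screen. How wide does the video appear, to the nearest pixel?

Inside the 2500×1250 canvas the video is height-limited at 2000.00 × 1250.00.
Second fit — the Univisium 2:1 canvas into 3836×2877 spans the width: 3836.00 × 1918.00 (×1.5344 from 2500×1250).
The video scales with it: width 2000.00 × 1.5344 ≈ 3068.80.

3069 px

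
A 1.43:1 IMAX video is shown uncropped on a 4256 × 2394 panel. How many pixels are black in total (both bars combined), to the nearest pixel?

1993197 pixels

1.43:1 IMAX is narrower than 16:9, so it spans the full height.
That makes the image 3423.4200 px wide (2394 × 1.430).
4256 − 3423.4200 = 832.5800 px of bars.
That's 832.5800 × 2394 ≈ 1993197 black pixels.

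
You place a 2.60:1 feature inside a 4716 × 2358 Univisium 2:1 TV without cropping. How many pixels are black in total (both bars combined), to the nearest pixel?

2566230 pixels

2.60:1 is wider than Univisium 2:1, so it spans the full width.
The feature is 4716 / 2.600 ≈ 1813.8462 px tall.
2358 − 1813.8462 = 544.1538 px of bars.
Bar area = 544.1538 × 4716 ≈ 2566230 px.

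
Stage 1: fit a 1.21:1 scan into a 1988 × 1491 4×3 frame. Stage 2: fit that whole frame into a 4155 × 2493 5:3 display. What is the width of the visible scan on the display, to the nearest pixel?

Inside the 1988×1491 canvas the scan is height-limited at 1804.11 × 1491.00.
Second fit — the 4×3 canvas into 4155×2493 spans the height: 3324.00 × 2493.00 (×1.6720 from 1988×1491).
The scan scales with it: width 1804.11 × 1.6720 ≈ 3016.53.

3017 px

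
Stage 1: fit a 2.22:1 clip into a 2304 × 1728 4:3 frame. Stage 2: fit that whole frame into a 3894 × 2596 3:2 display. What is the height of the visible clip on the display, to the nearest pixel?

Inside the 2304×1728 canvas the clip is width-limited at 2304.00 × 1037.84.
The 4:3 canvas is height-limited in 3894×2596, giving 3461.33 × 2596.00; scale factor 1.5023.
Applying the same ×1.5023: 1037.84 → 1559.16.

1559 px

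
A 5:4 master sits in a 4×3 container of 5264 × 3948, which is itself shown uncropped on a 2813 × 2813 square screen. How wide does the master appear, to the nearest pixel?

2637 px

Inside the 5264×3948 canvas the master is height-limited at 4935.00 × 3948.00.
Second fit — the 4×3 canvas into 2813×2813 spans the width: 2813.00 × 2109.75 (×0.5344 from 5264×3948).
Applying the same ×0.5344: 4935.00 → 2637.19.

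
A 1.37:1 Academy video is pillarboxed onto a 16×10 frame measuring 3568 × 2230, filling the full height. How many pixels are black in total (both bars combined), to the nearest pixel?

1143767 pixels

That makes the image 3055.1000 px wide (2230 × 1.370).
Leftover width: 3568 − 3055.1000 = 512.9000 px.
That's 512.9000 × 2230 ≈ 1143767 black pixels.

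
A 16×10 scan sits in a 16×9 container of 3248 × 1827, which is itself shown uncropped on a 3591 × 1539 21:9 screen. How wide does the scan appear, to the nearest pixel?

Inside the 3248×1827 canvas the scan is height-limited at 2923.20 × 1827.00.
Second fit — the 16×9 canvas into 3591×1539 spans the height: 2736.00 × 1539.00 (×0.8424 from 3248×1827).
The scan scales with it: width 2923.20 × 0.8424 ≈ 2462.40.

2462 px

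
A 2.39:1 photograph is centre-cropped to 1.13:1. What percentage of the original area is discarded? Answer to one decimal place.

52.7%

The height stays; only width is cut (since 1.13:1 is narrower than 2.39:1).
Area ratio = (1.130)/(2.390) = 47.28%; the remaining 52.72% is cropped out.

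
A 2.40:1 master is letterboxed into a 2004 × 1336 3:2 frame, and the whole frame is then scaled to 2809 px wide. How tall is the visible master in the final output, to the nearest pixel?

Fitted into 2004×1336, the master spans the width; its height is 2004 / 2.400 ≈ 835.00 px.
Scaling 2004 → 2809 is ×1.4017, so the height becomes 835.00 × 1.4017 ≈ 1170.42 px.

1170 px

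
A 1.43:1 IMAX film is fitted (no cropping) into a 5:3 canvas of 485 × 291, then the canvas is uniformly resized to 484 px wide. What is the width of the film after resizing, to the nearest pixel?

Fitted into 485×291, the film spans the height; its width is 291 × 1.430 ≈ 416.13 px.
The frame scales by 484/485 = 0.9979; 416.13 × 0.9979 ≈ 415.27 px.

415 px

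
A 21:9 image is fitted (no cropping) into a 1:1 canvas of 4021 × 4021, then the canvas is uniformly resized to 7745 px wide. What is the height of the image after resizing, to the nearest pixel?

At 4021×4021 the image is width-limited, so height = 4021 × 9/21 ≈ 1723.29 px.
Scaling 4021 → 7745 is ×1.9261, so the height becomes 1723.29 × 1.9261 ≈ 3319.29 px.

3319 px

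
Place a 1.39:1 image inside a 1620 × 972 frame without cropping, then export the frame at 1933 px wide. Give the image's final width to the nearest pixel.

1612 px

At 1620×972 the image is height-limited, so width = 972 × 1.390 ≈ 1351.08 px.
The frame scales by 1933/1620 = 1.1932; 1351.08 × 1.1932 ≈ 1612.12 px.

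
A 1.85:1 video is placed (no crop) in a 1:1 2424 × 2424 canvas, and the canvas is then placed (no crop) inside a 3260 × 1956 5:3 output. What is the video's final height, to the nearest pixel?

Inside the 2424×2424 canvas the video is width-limited at 2424.00 × 1310.27.
Second fit — the 1:1 canvas into 3260×1956 spans the height: 1956.00 × 1956.00 (×0.8069 from 2424×2424).
Applying the same ×0.8069: 1310.27 → 1057.30.

1057 px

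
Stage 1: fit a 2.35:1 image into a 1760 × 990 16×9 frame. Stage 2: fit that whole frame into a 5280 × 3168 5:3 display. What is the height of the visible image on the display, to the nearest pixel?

2247 px

2.35:1 in 1760×990: fills the width, so the image is 1760.00 × 748.94.
The 16×9 canvas is width-limited in 5280×3168, giving 5280.00 × 2970.00; scale factor 3.0000.
The image scales with it: height 748.94 × 3.0000 ≈ 2246.81.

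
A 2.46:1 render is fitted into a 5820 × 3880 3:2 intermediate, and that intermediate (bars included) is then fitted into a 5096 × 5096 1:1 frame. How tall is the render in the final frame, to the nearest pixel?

Inside the 5820×3880 canvas the render is width-limited at 5820.00 × 2365.85.
Second fit — the 3:2 canvas into 5096×5096 spans the width: 5096.00 × 3397.33 (×0.8756 from 5820×3880).
Applying the same ×0.8756: 2365.85 → 2071.54.

2072 px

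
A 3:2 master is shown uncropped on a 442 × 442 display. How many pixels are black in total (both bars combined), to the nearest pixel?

3:2 (1.500) > square (1.000), so the master fills the width.
Content height = 442 × 2/3 ≈ 294.6667 px.
442 − 294.6667 = 147.3333 px of bars.
Across the 442-px span: 147.3333 × 442 ≈ 65121 px.

65121 pixels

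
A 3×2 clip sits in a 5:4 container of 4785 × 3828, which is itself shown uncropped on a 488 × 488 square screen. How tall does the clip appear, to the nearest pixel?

First fit — 3×2 into 4785×3828 spans the width: 4785.00 × 3190.00.
Second fit — the 5:4 canvas into 488×488 spans the width: 488.00 × 390.40 (×0.1020 from 4785×3828).
Applying the same ×0.1020: 3190.00 → 325.33.

325 px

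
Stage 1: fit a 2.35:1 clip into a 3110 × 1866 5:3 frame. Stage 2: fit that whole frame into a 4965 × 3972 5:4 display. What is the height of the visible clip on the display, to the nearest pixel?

First fit — 2.35:1 into 3110×1866 spans the width: 3110.00 × 1323.40.
5:3 in 4965×3972: fills the width, so the intermediate becomes 4965.00 × 2979.00 — a scale of ×1.5965.
So the clip's height is 1323.40 × 1.5965 ≈ 2112.77.

2113 px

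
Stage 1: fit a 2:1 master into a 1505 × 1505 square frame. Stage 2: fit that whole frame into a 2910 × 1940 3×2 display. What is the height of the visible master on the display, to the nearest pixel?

2:1 in 1505×1505: fills the width, so the master is 1505.00 × 752.50.
The square canvas is height-limited in 2910×1940, giving 1940.00 × 1940.00; scale factor 1.2890.
The master scales with it: height 752.50 × 1.2890 ≈ 970.00.

970 px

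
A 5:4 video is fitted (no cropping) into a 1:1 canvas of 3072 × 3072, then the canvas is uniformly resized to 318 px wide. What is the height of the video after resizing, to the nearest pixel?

Fitted into 3072×3072, the video spans the width; its height is 3072 × 4/5 ≈ 2457.60 px.
Scaling 3072 → 318 is ×0.1035, so the height becomes 2457.60 × 0.1035 ≈ 254.40 px.

254 px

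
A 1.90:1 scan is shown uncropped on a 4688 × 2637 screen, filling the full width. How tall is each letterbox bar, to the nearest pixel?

That makes the image 2467.37 px tall (4688 / 1.900).
2637 − 2467.37 = 169.63 px of bars (84.82 each).

85 px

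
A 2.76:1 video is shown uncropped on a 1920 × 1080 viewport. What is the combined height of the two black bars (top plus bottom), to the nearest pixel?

2.76:1 (2.760) > 16×9 (1.778), so the video fills the width.
That makes the image 695.65 px tall (1920 / 2.760).
1080 − 695.65 = 384.35 px of bars.

384 px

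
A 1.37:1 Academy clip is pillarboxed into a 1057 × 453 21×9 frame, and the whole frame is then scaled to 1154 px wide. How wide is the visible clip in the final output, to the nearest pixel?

678 px

Fitted into 1057×453, the clip spans the height; its width is 453 × 1.370 ≈ 620.61 px.
The frame scales by 1154/1057 = 1.0918; 620.61 × 1.0918 ≈ 677.56 px.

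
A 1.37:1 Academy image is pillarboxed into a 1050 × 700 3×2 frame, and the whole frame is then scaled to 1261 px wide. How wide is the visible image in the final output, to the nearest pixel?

1152 px

In the 1050×700 frame the image fills the height: width = 700 × 1.370 ≈ 959.00 px.
Resizing to 1261 px wide multiplies everything by 1.2010: 959.00 → 1151.71 px.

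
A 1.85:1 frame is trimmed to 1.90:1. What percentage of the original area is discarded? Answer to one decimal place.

Going from 1.85:1 to 1.90:1 means cutting height while keeping width.
(1.850)/(1.900) ≈ 0.974 of the area survives, leaving 2.63% discarded.

2.6%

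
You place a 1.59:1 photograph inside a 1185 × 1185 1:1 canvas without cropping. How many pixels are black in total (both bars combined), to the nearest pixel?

1.59:1 is wider than 1:1, so it spans the full width.
That makes the image 745.2830 px tall (1185 / 1.590).
Leftover height: 1185 − 745.2830 = 439.7170 px.
Bar area = 439.7170 × 1185 ≈ 521065 px.

521065 pixels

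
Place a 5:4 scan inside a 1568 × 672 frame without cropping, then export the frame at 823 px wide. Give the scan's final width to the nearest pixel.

Fitted into 1568×672, the scan spans the height; its width is 672 × 5/4 ≈ 840.00 px.
Resizing to 823 px wide multiplies everything by 0.5249: 840.00 → 440.89 px.

441 px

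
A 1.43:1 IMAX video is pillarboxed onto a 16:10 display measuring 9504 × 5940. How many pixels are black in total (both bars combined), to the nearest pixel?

1.43:1 IMAX (1.430) < 16:10 (1.600), so the video fills the height.
Content width = 5940 × 1.430 ≈ 8494.2000 px.
9504 − 8494.2000 = 1009.8000 px of bars.
Bar area = 1009.8000 × 5940 ≈ 5998212 px.

5998212 pixels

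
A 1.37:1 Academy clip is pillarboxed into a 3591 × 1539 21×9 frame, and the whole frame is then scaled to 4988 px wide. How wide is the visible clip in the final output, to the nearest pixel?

In the 3591×1539 frame the clip fills the height: width = 1539 × 1.370 ≈ 2108.43 px.
Resizing to 4988 px wide multiplies everything by 1.3890: 2108.43 → 2928.67 px.

2929 px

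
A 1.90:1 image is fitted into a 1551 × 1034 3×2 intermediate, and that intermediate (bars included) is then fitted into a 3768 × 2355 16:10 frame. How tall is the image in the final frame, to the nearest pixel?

1859 px

Inside the 1551×1034 canvas the image is width-limited at 1551.00 × 816.32.
Second fit — the 3×2 canvas into 3768×2355 spans the height: 3532.50 × 2355.00 (×2.2776 from 1551×1034).
So the image's height is 816.32 × 2.2776 ≈ 1859.21.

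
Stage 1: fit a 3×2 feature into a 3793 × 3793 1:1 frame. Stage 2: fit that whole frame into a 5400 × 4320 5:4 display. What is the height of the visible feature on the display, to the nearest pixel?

Inside the 3793×3793 canvas the feature is width-limited at 3793.00 × 2528.67.
1:1 in 5400×4320: fills the height, so the intermediate becomes 4320.00 × 4320.00 — a scale of ×1.1389.
So the feature's height is 2528.67 × 1.1389 ≈ 2880.00.

2880 px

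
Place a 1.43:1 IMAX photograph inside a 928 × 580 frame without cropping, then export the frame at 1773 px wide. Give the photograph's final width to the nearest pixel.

1585 px

At 928×580 the photograph is height-limited, so width = 580 × 1.430 ≈ 829.40 px.
Scaling 928 → 1773 is ×1.9106, so the width becomes 829.40 × 1.9106 ≈ 1584.62 px.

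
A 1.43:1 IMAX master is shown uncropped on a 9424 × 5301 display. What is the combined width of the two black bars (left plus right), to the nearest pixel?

1844 px

1.43:1 IMAX (1.430) < 16×9 (1.778), so the master fills the height.
The master is 5301 × 1.430 ≈ 7580.43 px wide.
9424 − 7580.43 = 1843.57 px of bars.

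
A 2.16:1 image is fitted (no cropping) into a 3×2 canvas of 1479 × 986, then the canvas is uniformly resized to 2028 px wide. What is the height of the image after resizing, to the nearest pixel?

939 px

At 1479×986 the image is width-limited, so height = 1479 / 2.160 ≈ 684.72 px.
Resizing to 2028 px wide multiplies everything by 1.3712: 684.72 → 938.89 px.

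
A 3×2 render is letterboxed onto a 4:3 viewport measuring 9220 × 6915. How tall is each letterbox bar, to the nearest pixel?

384 px

3×2 is wider than 4:3, so it spans the full width.
Content height = 9220 × 2/3 ≈ 6146.67 px.
6915 − 6146.67 = 768.33 px of bars (384.17 each).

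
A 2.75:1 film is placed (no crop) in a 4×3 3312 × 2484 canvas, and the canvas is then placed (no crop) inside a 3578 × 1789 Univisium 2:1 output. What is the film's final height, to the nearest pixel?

Inside the 3312×2484 canvas the film is width-limited at 3312.00 × 1204.36.
4×3 in 3578×1789: fills the height, so the intermediate becomes 2385.33 × 1789.00 — a scale of ×0.7202.
The film scales with it: height 1204.36 × 0.7202 ≈ 867.39.

867 px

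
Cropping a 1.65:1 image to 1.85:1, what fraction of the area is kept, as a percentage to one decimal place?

89.2%

1.85:1 is wider than 1.65:1, so the crop keeps the full width and trims the height.
Fraction kept = (1.650)/(1.850) ≈ 89.19%.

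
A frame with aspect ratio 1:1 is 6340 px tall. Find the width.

6340·1/1 = 6340.

6340 px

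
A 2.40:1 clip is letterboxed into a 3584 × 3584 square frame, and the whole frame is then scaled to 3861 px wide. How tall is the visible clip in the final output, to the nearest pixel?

In the 3584×3584 frame the clip fills the width: height = 3584 / 2.400 ≈ 1493.33 px.
The frame scales by 3861/3584 = 1.0773; 1493.33 × 1.0773 ≈ 1608.75 px.

1609 px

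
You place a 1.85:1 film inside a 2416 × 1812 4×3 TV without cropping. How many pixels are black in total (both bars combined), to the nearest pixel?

1.85:1 is wider than 4×3, so it spans the full width.
That makes the image 1305.9459 px tall (2416 / 1.850).
1812 − 1305.9459 = 506.0541 px of bars.
Across the 2416-px span: 506.0541 × 2416 ≈ 1222627 px.

1222627 pixels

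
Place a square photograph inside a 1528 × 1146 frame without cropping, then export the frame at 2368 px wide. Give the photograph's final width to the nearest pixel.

1776 px

At 1528×1146 the photograph is height-limited, so width = 1146 × 1/1 ≈ 1146.00 px.
The frame scales by 2368/1528 = 1.5497; 1146.00 × 1.5497 ≈ 1776.00 px.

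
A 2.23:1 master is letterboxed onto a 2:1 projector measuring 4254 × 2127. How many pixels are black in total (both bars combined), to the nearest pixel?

Since 2.230 > 2.000, the master is width-limited.
Content height = 4254 / 2.230 ≈ 1907.6233 px.
Leftover height: 2127 − 1907.6233 = 219.3767 px.
Across the 4254-px span: 219.3767 × 4254 ≈ 933228 px.

933228 pixels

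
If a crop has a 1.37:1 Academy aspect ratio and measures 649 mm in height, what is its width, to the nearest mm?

889 mm

Width = 649 × 1.370 = 889.13.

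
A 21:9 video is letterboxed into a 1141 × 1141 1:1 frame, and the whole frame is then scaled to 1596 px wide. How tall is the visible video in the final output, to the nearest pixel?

684 px

At 1141×1141 the video is width-limited, so height = 1141 × 9/21 ≈ 489.00 px.
Scaling 1141 → 1596 is ×1.3988, so the height becomes 489.00 × 1.3988 ≈ 684.00 px.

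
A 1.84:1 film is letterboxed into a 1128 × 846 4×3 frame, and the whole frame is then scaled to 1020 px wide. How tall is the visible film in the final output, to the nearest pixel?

In the 1128×846 frame the film fills the width: height = 1128 / 1.840 ≈ 613.04 px.
The frame scales by 1020/1128 = 0.9043; 613.04 × 0.9043 ≈ 554.35 px.

554 px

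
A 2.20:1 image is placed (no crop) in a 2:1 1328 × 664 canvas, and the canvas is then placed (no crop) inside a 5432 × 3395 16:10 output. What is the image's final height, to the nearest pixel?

First fit — 2.20:1 into 1328×664 spans the width: 1328.00 × 603.64.
2:1 in 5432×3395: fills the width, so the intermediate becomes 5432.00 × 2716.00 — a scale of ×4.0904.
The image scales with it: height 603.64 × 4.0904 ≈ 2469.09.

2469 px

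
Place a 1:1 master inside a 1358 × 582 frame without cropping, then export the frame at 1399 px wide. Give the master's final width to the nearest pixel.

In the 1358×582 frame the master fills the height: width = 582 × 1/1 ≈ 582.00 px.
Resizing to 1399 px wide multiplies everything by 1.0302: 582.00 → 599.57 px.

600 px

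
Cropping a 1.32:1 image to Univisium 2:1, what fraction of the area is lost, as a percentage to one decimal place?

34.0%

Going from 1.32:1 to Univisium 2:1 means cutting height while keeping width.
Area ratio = (1.320)/(2.000) = 66.00%; the remaining 34.00% is cropped out.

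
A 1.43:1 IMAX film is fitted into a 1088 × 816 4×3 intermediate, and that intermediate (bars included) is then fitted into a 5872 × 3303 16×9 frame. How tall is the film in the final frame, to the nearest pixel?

First fit — 1.43:1 IMAX into 1088×816 spans the width: 1088.00 × 760.84.
The 4×3 canvas is height-limited in 5872×3303, giving 4404.00 × 3303.00; scale factor 4.0478.
The film scales with it: height 760.84 × 4.0478 ≈ 3079.72.

3080 px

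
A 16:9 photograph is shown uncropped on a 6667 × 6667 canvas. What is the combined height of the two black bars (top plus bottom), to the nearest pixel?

2917 px

Since 1.778 > 1.000, the photograph is width-limited.
That makes the image 3750.19 px tall (6667 × 9/16).
6667 − 3750.19 = 2916.81 px of bars.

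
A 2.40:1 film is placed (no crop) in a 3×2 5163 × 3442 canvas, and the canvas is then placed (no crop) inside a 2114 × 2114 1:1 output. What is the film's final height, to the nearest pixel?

Inside the 5163×3442 canvas the film is width-limited at 5163.00 × 2151.25.
Second fit — the 3×2 canvas into 2114×2114 spans the width: 2114.00 × 1409.33 (×0.4095 from 5163×3442).
The film scales with it: height 2151.25 × 0.4095 ≈ 880.83.

881 px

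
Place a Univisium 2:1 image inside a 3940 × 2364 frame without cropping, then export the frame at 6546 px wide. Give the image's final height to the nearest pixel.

3273 px

Fitted into 3940×2364, the image spans the width; its height is 3940 × 1/2 ≈ 1970.00 px.
Scaling 3940 → 6546 is ×1.6614, so the height becomes 1970.00 × 1.6614 ≈ 3273.00 px.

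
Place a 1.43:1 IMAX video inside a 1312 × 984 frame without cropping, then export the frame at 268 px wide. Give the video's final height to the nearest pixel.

At 1312×984 the video is width-limited, so height = 1312 / 1.430 ≈ 917.48 px.
Scaling 1312 → 268 is ×0.2043, so the height becomes 917.48 × 0.2043 ≈ 187.41 px.

187 px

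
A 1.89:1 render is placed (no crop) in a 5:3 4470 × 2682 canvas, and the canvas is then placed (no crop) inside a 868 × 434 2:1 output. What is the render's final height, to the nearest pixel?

Inside the 4470×2682 canvas the render is width-limited at 4470.00 × 2365.08.
The 5:3 canvas is height-limited in 868×434, giving 723.33 × 434.00; scale factor 0.1618.
Applying the same ×0.1618: 2365.08 → 382.72.

383 px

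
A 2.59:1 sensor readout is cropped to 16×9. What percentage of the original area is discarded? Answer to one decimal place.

16×9 is narrower than 2.59:1, so the crop keeps the full height and trims the width.
Fraction kept = (1.778)/(2.590) ≈ 68.64%, so 31.36% is lost.

31.4%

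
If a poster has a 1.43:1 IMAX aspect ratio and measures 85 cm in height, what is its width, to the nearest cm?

122 cm

85 × 1.430 = 121.55.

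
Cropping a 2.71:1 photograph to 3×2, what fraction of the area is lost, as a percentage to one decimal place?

The height stays; only width is cut (since 3×2 is narrower than 2.71:1).
(1.500)/(2.710) ≈ 0.554 of the area survives, leaving 44.65% discarded.

44.6%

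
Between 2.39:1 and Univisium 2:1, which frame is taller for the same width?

2.39 and Univisium 2:1 = 2; 2.39 > 2. The smaller width-to-height ratio is the taller frame.

Univisium 2:1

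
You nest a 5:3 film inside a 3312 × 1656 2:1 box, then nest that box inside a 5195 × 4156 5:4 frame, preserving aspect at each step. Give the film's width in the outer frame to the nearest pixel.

4329 px

Inside the 3312×1656 canvas the film is height-limited at 2760.00 × 1656.00.
The 2:1 canvas is width-limited in 5195×4156, giving 5195.00 × 2597.50; scale factor 1.5685.
The film scales with it: width 2760.00 × 1.5685 ≈ 4329.17.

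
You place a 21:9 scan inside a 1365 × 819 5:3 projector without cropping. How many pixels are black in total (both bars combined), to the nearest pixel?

319410 pixels

21:9 (2.333) > 5:3 (1.667), so the scan fills the width.
That makes the image 585.0000 px tall (1365 × 9/21).
819 − 585.0000 = 234.0000 px of bars.
That's 234.0000 × 1365 ≈ 319410 black pixels.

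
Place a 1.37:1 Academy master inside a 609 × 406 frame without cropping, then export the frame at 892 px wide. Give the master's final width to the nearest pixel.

815 px

At 609×406 the master is height-limited, so width = 406 × 1.370 ≈ 556.22 px.
Resizing to 892 px wide multiplies everything by 1.4647: 556.22 → 814.69 px.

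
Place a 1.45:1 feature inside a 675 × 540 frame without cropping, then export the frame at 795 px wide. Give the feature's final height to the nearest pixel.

548 px

At 675×540 the feature is width-limited, so height = 675 / 1.450 ≈ 465.52 px.
Scaling 675 → 795 is ×1.1778, so the height becomes 465.52 × 1.1778 ≈ 548.28 px.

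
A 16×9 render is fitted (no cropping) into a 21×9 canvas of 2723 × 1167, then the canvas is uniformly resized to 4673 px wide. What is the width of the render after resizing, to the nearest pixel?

At 2723×1167 the render is height-limited, so width = 1167 × 16/9 ≈ 2074.67 px.
Scaling 2723 → 4673 is ×1.7161, so the width becomes 2074.67 × 1.7161 ≈ 3560.38 px.

3560 px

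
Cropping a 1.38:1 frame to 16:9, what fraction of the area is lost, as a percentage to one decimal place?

22.4%

Going from 1.38:1 to 16:9 means cutting height while keeping width.
Area ratio = (1.380)/(1.778) = 77.62%; the remaining 22.38% is cropped out.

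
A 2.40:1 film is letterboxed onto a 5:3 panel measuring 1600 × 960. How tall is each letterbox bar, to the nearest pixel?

2.40:1 (2.400) > 5:3 (1.667), so the film fills the width.
The film is 1600 / 2.400 ≈ 666.67 px tall.
Black = 960 − 666.67 = 293.33 px, or 146.67 per bar.

147 px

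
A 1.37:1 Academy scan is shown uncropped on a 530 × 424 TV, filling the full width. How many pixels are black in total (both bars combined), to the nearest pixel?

That makes the image 386.8613 px tall (530 / 1.370).
Black = 424 − 386.8613 = 37.1387 px.
Across the 530-px span: 37.1387 × 530 ≈ 19684 px.

19684 pixels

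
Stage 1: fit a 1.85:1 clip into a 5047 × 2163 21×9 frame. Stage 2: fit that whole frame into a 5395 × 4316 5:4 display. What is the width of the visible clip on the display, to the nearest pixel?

4277 px

1.85:1 in 5047×2163: fills the height, so the clip is 4001.55 × 2163.00.
21×9 in 5395×4316: fills the width, so the intermediate becomes 5395.00 × 2312.14 — a scale of ×1.0690.
The clip scales with it: width 4001.55 × 1.0690 ≈ 4277.46.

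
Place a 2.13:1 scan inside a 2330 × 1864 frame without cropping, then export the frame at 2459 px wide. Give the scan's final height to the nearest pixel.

1154 px

In the 2330×1864 frame the scan fills the width: height = 2330 / 2.130 ≈ 1093.90 px.
Resizing to 2459 px wide multiplies everything by 1.0554: 1093.90 → 1154.46 px.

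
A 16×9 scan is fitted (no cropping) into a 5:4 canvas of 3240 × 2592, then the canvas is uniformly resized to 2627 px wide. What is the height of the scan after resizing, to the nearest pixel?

Fitted into 3240×2592, the scan spans the width; its height is 3240 × 9/16 ≈ 1822.50 px.
Resizing to 2627 px wide multiplies everything by 0.8108: 1822.50 → 1477.69 px.

1478 px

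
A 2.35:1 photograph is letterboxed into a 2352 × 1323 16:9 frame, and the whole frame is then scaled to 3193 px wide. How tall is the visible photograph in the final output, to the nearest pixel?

1359 px

Fitted into 2352×1323, the photograph spans the width; its height is 2352 / 2.350 ≈ 1000.85 px.
The frame scales by 3193/2352 = 1.3576; 1000.85 × 1.3576 ≈ 1358.72 px.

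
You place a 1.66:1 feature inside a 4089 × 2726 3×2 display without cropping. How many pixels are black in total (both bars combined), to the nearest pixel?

1074372 pixels

1.66:1 (1.660) > 3×2 (1.500), so the feature fills the width.
Content height = 4089 / 1.660 ≈ 2463.2530 px.
Black = 2726 − 2463.2530 = 262.7470 px.
Bar area = 262.7470 × 4089 ≈ 1074372 px.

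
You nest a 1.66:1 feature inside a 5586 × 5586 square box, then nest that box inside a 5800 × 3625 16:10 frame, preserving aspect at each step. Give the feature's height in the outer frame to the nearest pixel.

2184 px

First fit — 1.66:1 into 5586×5586 spans the width: 5586.00 × 3365.06.
square in 5800×3625: fills the height, so the intermediate becomes 3625.00 × 3625.00 — a scale of ×0.6489.
The feature scales with it: height 3365.06 × 0.6489 ≈ 2183.73.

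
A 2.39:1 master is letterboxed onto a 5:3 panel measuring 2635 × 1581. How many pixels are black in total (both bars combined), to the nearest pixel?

Since 2.390 > 1.667, the master is width-limited.
Content height = 2635 / 2.390 ≈ 1102.5105 px.
Black = 1581 − 1102.5105 = 478.4895 px.
Bar area = 478.4895 × 2635 ≈ 1260820 px.

1260820 pixels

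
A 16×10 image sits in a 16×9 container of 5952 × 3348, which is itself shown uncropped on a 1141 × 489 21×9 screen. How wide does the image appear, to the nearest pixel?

Inside the 5952×3348 canvas the image is height-limited at 5356.80 × 3348.00.
16×9 in 1141×489: fills the height, so the intermediate becomes 869.33 × 489.00 — a scale of ×0.1461.
Applying the same ×0.1461: 5356.80 → 782.40.

782 px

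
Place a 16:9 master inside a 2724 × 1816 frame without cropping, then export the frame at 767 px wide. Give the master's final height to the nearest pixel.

431 px

At 2724×1816 the master is width-limited, so height = 2724 × 9/16 ≈ 1532.25 px.
Resizing to 767 px wide multiplies everything by 0.2816: 1532.25 → 431.44 px.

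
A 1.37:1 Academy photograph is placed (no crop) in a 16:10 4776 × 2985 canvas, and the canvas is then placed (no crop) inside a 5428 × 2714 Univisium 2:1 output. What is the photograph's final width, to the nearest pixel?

1.37:1 Academy in 4776×2985: fills the height, so the photograph is 4089.45 × 2985.00.
16:10 in 5428×2714: fills the height, so the intermediate becomes 4342.40 × 2714.00 — a scale of ×0.9092.
Applying the same ×0.9092: 4089.45 → 3718.18.

3718 px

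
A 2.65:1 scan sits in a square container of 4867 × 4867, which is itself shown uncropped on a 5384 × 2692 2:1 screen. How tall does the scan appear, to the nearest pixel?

2.65:1 in 4867×4867: fills the width, so the scan is 4867.00 × 1836.60.
Second fit — the square canvas into 5384×2692 spans the height: 2692.00 × 2692.00 (×0.5531 from 4867×4867).
Applying the same ×0.5531: 1836.60 → 1015.85.

1016 px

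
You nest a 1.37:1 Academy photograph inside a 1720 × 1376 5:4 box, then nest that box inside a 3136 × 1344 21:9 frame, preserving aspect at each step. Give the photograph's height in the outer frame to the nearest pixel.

1.37:1 Academy in 1720×1376: fills the width, so the photograph is 1720.00 × 1255.47.
The 5:4 canvas is height-limited in 3136×1344, giving 1680.00 × 1344.00; scale factor 0.9767.
The photograph scales with it: height 1255.47 × 0.9767 ≈ 1226.28.

1226 px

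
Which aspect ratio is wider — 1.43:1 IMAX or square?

1.43:1 IMAX

1.43 and square = 1; 1.43 > 1.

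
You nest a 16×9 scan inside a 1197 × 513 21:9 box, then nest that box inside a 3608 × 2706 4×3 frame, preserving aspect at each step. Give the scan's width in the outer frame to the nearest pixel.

16×9 in 1197×513: fills the height, so the scan is 912.00 × 513.00.
21:9 in 3608×2706: fills the width, so the intermediate becomes 3608.00 × 1546.29 — a scale of ×3.0142.
The scan scales with it: width 912.00 × 3.0142 ≈ 2748.95.

2749 px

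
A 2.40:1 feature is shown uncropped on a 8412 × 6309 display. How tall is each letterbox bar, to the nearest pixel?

Since 2.400 > 1.333, the feature is width-limited.
The feature is 8412 / 2.400 ≈ 3505.00 px tall.
Leftover height: 6309 − 3505.00 = 2804.00 px → 1402.00 each side.

1402 px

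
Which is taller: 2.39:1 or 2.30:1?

2.39 and 2.3; 2.39 > 2.3. The smaller width-to-height ratio is the taller frame.

2.30:1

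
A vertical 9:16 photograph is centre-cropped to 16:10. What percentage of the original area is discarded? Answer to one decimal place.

Going from vertical 9:16 to 16:10 means cutting height while keeping width.
Area ratio = (0.562)/(1.600) = 35.16%; the remaining 64.84% is cropped out.

64.8%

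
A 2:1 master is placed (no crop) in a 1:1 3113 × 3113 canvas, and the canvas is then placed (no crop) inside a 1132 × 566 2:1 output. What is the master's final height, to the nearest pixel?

First fit — 2:1 into 3113×3113 spans the width: 3113.00 × 1556.50.
Second fit — the 1:1 canvas into 1132×566 spans the height: 566.00 × 566.00 (×0.1818 from 3113×3113).
Applying the same ×0.1818: 1556.50 → 283.00.

283 px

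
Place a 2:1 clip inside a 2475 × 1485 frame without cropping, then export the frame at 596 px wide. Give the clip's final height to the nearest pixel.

298 px

In the 2475×1485 frame the clip fills the width: height = 2475 × 1/2 ≈ 1237.50 px.
Scaling 2475 → 596 is ×0.2408, so the height becomes 1237.50 × 0.2408 ≈ 298.00 px.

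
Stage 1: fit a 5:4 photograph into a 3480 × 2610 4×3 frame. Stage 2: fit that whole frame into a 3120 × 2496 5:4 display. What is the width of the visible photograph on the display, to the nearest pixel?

2925 px

Inside the 3480×2610 canvas the photograph is height-limited at 3262.50 × 2610.00.
4×3 in 3120×2496: fills the width, so the intermediate becomes 3120.00 × 2340.00 — a scale of ×0.8966.
Applying the same ×0.8966: 3262.50 → 2925.00.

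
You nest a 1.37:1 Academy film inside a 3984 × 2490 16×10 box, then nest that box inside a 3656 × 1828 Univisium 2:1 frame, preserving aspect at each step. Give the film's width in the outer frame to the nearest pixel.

2504 px

First fit — 1.37:1 Academy into 3984×2490 spans the height: 3411.30 × 2490.00.
The 16×10 canvas is height-limited in 3656×1828, giving 2924.80 × 1828.00; scale factor 0.7341.
So the film's width is 3411.30 × 0.7341 ≈ 2504.36.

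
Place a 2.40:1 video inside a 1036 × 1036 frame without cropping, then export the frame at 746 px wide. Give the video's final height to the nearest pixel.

311 px

In the 1036×1036 frame the video fills the width: height = 1036 / 2.400 ≈ 431.67 px.
The frame scales by 746/1036 = 0.7201; 431.67 × 0.7201 ≈ 310.83 px.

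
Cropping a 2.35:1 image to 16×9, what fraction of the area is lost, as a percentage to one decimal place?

Going from 2.35:1 to 16×9 means cutting width while keeping height.
(1.778)/(2.350) ≈ 0.757 of the area survives, leaving 24.35% discarded.

24.3%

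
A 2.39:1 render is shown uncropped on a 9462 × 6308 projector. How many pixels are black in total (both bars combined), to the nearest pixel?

2.39:1 is wider than 3:2, so it spans the full width.
The render is 9462 / 2.390 ≈ 3958.9958 px tall.
Black = 6308 − 3958.9958 = 2349.0042 px.
Across the 9462-px span: 2349.0042 × 9462 ≈ 22226278 px.

22226278 pixels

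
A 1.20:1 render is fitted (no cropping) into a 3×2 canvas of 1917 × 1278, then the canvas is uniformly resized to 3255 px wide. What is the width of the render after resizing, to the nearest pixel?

At 1917×1278 the render is height-limited, so width = 1278 × 1.200 ≈ 1533.60 px.
Scaling 1917 → 3255 is ×1.6980, so the width becomes 1533.60 × 1.6980 ≈ 2604.00 px.

2604 px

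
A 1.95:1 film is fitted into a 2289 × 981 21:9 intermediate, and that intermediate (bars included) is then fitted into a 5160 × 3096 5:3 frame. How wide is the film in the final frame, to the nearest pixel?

1.95:1 in 2289×981: fills the height, so the film is 1912.95 × 981.00.
The 21:9 canvas is width-limited in 5160×3096, giving 5160.00 × 2211.43; scale factor 2.2543.
So the film's width is 1912.95 × 2.2543 ≈ 4312.29.

4312 px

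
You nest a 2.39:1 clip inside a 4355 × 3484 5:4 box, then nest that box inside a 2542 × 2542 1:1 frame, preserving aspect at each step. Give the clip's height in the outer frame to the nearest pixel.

Inside the 4355×3484 canvas the clip is width-limited at 4355.00 × 1822.18.
5:4 in 2542×2542: fills the width, so the intermediate becomes 2542.00 × 2033.60 — a scale of ×0.5837.
The clip scales with it: height 1822.18 × 0.5837 ≈ 1063.60.

1064 px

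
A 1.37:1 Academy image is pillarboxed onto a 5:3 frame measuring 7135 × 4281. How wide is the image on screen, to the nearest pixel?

1.37:1 Academy is narrower than 5:3, so it spans the full height.
The image is 4281 × 1.370 ≈ 5864.97 px wide.

5865 px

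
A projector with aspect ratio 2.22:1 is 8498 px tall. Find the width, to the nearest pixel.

At 2.22:1, 8498 × 2.220 ≈ 18865.56.

18866 px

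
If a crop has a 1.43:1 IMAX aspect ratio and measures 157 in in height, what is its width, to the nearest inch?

225 in

157 × 1.430 = 224.51.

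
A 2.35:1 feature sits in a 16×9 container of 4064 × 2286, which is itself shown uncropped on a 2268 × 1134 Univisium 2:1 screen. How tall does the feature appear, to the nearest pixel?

Inside the 4064×2286 canvas the feature is width-limited at 4064.00 × 1729.36.
Second fit — the 16×9 canvas into 2268×1134 spans the height: 2016.00 × 1134.00 (×0.4961 from 4064×2286).
The feature scales with it: height 1729.36 × 0.4961 ≈ 857.87.

858 px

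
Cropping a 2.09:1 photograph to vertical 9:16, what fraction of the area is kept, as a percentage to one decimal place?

vertical 9:16 is narrower than 2.09:1, so the crop keeps the full height and trims the width.
Fraction kept = (0.562)/(2.090) ≈ 26.91%.

26.9%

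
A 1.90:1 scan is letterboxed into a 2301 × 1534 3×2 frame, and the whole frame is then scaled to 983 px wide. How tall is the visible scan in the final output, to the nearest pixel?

517 px

In the 2301×1534 frame the scan fills the width: height = 2301 / 1.900 ≈ 1211.05 px.
Scaling 2301 → 983 is ×0.4272, so the height becomes 1211.05 × 0.4272 ≈ 517.37 px.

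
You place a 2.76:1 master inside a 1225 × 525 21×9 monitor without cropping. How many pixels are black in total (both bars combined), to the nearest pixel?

99420 pixels

2.76:1 is wider than 21×9, so it spans the full width.
The master is 1225 / 2.760 ≈ 443.8406 px tall.
525 − 443.8406 = 81.1594 px of bars.
That's 81.1594 × 1225 ≈ 99420 black pixels.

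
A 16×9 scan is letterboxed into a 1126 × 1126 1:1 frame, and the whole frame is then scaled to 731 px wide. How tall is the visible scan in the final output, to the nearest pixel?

411 px

At 1126×1126 the scan is width-limited, so height = 1126 × 9/16 ≈ 633.38 px.
Scaling 1126 → 731 is ×0.6492, so the height becomes 633.38 × 0.6492 ≈ 411.19 px.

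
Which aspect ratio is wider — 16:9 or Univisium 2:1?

16:9 = 1.778 and Univisium 2:1 = 2; 2 > 1.778.

Univisium 2:1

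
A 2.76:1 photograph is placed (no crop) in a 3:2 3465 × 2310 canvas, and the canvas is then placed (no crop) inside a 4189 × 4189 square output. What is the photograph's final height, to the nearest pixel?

2.76:1 in 3465×2310: fills the width, so the photograph is 3465.00 × 1255.43.
3:2 in 4189×4189: fills the width, so the intermediate becomes 4189.00 × 2792.67 — a scale of ×1.2089.
So the photograph's height is 1255.43 × 1.2089 ≈ 1517.75.

1518 px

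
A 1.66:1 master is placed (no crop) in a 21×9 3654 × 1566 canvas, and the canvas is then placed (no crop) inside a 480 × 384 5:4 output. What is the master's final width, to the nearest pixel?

341 px

First fit — 1.66:1 into 3654×1566 spans the height: 2599.56 × 1566.00.
21×9 in 480×384: fills the width, so the intermediate becomes 480.00 × 205.71 — a scale of ×0.1314.
So the master's width is 2599.56 × 0.1314 ≈ 341.49.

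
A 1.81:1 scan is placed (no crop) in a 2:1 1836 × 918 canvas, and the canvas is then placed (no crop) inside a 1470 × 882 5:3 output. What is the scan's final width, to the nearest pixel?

1330 px

Inside the 1836×918 canvas the scan is height-limited at 1661.58 × 918.00.
Second fit — the 2:1 canvas into 1470×882 spans the width: 1470.00 × 735.00 (×0.8007 from 1836×918).
Applying the same ×0.8007: 1661.58 → 1330.35.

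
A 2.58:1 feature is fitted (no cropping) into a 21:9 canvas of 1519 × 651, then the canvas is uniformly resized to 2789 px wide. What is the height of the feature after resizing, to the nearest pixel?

At 1519×651 the feature is width-limited, so height = 1519 / 2.580 ≈ 588.76 px.
Scaling 1519 → 2789 is ×1.8361, so the height becomes 588.76 × 1.8361 ≈ 1081.01 px.

1081 px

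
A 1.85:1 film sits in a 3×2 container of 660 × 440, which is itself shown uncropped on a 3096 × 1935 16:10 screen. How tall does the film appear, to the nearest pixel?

1.85:1 in 660×440: fills the width, so the film is 660.00 × 356.76.
3×2 in 3096×1935: fills the height, so the intermediate becomes 2902.50 × 1935.00 — a scale of ×4.3977.
The film scales with it: height 356.76 × 4.3977 ≈ 1568.92.

1569 px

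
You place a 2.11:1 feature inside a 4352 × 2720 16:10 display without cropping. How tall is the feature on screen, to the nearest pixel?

2.11:1 (2.110) > 16:10 (1.600), so the feature fills the width.
Content height = 4352 / 2.110 ≈ 2062.56 px.

2063 px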